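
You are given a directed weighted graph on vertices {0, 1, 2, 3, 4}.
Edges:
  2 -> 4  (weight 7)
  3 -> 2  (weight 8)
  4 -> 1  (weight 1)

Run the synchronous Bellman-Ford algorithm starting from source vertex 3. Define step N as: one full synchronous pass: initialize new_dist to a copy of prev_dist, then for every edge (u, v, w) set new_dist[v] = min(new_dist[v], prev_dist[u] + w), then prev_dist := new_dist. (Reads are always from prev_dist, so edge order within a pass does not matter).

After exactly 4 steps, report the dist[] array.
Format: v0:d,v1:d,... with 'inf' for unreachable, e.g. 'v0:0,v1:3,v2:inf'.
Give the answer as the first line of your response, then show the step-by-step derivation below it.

v0:inf,v1:16,v2:8,v3:0,v4:15

step 1: dist = v0:inf,v1:inf,v2:8,v3:0,v4:inf
step 2: dist = v0:inf,v1:inf,v2:8,v3:0,v4:15
step 3: dist = v0:inf,v1:16,v2:8,v3:0,v4:15
step 4: dist = v0:inf,v1:16,v2:8,v3:0,v4:15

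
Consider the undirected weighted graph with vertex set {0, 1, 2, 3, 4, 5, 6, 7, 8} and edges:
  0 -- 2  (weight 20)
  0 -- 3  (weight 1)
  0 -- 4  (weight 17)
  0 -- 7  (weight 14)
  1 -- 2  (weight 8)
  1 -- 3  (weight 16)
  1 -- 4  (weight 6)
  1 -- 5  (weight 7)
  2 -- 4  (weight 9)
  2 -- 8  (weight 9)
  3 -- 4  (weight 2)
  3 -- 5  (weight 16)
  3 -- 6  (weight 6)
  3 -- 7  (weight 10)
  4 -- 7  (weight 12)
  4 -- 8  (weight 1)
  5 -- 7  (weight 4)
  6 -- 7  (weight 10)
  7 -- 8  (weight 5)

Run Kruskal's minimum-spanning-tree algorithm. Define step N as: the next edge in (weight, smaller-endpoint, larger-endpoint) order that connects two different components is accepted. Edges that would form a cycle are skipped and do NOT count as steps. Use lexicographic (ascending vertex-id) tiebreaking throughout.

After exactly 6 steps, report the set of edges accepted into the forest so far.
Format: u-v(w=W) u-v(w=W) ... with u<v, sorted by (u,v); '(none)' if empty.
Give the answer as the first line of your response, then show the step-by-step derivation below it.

0-3(w=1) 1-4(w=6) 3-4(w=2) 4-8(w=1) 5-7(w=4) 7-8(w=5)

step 1: add edge 0-3 (w=1); MST = {0-3(w=1)}
step 2: add edge 4-8 (w=1); MST = {0-3(w=1) 4-8(w=1)}
step 3: add edge 3-4 (w=2); MST = {0-3(w=1) 3-4(w=2) 4-8(w=1)}
step 4: add edge 5-7 (w=4); MST = {0-3(w=1) 3-4(w=2) 4-8(w=1) 5-7(w=4)}
step 5: add edge 7-8 (w=5); MST = {0-3(w=1) 3-4(w=2) 4-8(w=1) 5-7(w=4) 7-8(w=5)}
step 6: add edge 1-4 (w=6); MST = {0-3(w=1) 1-4(w=6) 3-4(w=2) 4-8(w=1) 5-7(w=4) 7-8(w=5)}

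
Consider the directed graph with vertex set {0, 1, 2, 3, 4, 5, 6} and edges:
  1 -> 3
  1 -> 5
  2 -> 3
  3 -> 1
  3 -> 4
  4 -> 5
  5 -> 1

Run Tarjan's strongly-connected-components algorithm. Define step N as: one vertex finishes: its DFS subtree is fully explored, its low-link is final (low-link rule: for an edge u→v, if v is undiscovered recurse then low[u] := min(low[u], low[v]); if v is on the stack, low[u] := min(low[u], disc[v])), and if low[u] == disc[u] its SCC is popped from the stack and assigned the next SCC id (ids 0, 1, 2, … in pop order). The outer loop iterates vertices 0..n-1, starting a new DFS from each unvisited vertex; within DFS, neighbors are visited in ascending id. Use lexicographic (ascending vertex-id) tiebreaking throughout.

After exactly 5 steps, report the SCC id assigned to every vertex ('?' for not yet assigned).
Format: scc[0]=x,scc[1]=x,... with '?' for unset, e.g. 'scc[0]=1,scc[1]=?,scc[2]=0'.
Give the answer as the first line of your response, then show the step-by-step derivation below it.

scc[0]=0,scc[1]=1,scc[2]=?,scc[3]=1,scc[4]=1,scc[5]=1,scc[6]=?

step 1: low=(low[0]=0,low[1]=?,low[2]=?,low[3]=?,low[4]=?,low[5]=?,low[6]=?); scc=(scc[0]=0,scc[1]=?,scc[2]=?,scc[3]=?,scc[4]=?,scc[5]=?,scc[6]=?)
step 2: low=(low[0]=0,low[1]=1,low[2]=?,low[3]=1,low[4]=3,low[5]=1,low[6]=?); scc=(scc[0]=0,scc[1]=?,scc[2]=?,scc[3]=?,scc[4]=?,scc[5]=?,scc[6]=?)
step 3: low=(low[0]=0,low[1]=1,low[2]=?,low[3]=1,low[4]=1,low[5]=1,low[6]=?); scc=(scc[0]=0,scc[1]=?,scc[2]=?,scc[3]=?,scc[4]=?,scc[5]=?,scc[6]=?)
step 4: low=(low[0]=0,low[1]=1,low[2]=?,low[3]=1,low[4]=1,low[5]=1,low[6]=?); scc=(scc[0]=0,scc[1]=?,scc[2]=?,scc[3]=?,scc[4]=?,scc[5]=?,scc[6]=?)
step 5: low=(low[0]=0,low[1]=1,low[2]=?,low[3]=1,low[4]=1,low[5]=1,low[6]=?); scc=(scc[0]=0,scc[1]=1,scc[2]=?,scc[3]=1,scc[4]=1,scc[5]=1,scc[6]=?)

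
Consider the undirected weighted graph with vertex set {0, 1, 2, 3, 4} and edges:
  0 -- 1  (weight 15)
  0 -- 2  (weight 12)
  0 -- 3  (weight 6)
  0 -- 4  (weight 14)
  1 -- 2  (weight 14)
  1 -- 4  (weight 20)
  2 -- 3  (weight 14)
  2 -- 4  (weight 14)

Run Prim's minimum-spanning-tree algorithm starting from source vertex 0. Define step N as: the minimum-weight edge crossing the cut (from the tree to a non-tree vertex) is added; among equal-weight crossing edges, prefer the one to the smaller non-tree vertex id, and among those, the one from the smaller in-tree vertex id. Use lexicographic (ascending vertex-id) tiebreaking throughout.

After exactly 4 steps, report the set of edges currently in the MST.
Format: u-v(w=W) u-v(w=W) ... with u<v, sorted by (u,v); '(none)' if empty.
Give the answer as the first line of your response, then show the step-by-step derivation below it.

0-2(w=12) 0-3(w=6) 0-4(w=14) 1-2(w=14)

step 1: add edge 0-3 (w=6); MST = {0-3(w=6)}
step 2: add edge 0-2 (w=12); MST = {0-2(w=12) 0-3(w=6)}
step 3: add edge 1-2 (w=14); MST = {0-2(w=12) 0-3(w=6) 1-2(w=14)}
step 4: add edge 0-4 (w=14); MST = {0-2(w=12) 0-3(w=6) 0-4(w=14) 1-2(w=14)}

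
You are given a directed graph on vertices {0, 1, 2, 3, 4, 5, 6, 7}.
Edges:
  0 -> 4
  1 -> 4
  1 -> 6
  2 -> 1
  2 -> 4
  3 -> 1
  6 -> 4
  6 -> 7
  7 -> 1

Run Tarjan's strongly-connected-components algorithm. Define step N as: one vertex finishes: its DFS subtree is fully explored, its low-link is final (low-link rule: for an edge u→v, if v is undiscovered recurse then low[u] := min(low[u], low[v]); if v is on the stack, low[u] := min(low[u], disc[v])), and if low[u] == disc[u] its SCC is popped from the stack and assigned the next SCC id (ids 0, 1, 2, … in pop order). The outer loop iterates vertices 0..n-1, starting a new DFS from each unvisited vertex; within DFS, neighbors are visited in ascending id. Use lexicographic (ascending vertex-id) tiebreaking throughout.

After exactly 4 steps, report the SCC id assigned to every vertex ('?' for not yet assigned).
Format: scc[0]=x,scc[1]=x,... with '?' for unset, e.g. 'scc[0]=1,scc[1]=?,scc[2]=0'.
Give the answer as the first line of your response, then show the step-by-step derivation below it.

scc[0]=1,scc[1]=?,scc[2]=?,scc[3]=?,scc[4]=0,scc[5]=?,scc[6]=?,scc[7]=?

step 1: low=(low[0]=0,low[1]=?,low[2]=?,low[3]=?,low[4]=1,low[5]=?,low[6]=?,low[7]=?); scc=(scc[0]=?,scc[1]=?,scc[2]=?,scc[3]=?,scc[4]=0,scc[5]=?,scc[6]=?,scc[7]=?)
step 2: low=(low[0]=0,low[1]=?,low[2]=?,low[3]=?,low[4]=1,low[5]=?,low[6]=?,low[7]=?); scc=(scc[0]=1,scc[1]=?,scc[2]=?,scc[3]=?,scc[4]=0,scc[5]=?,scc[6]=?,scc[7]=?)
step 3: low=(low[0]=0,low[1]=2,low[2]=?,low[3]=?,low[4]=1,low[5]=?,low[6]=3,low[7]=2); scc=(scc[0]=1,scc[1]=?,scc[2]=?,scc[3]=?,scc[4]=0,scc[5]=?,scc[6]=?,scc[7]=?)
step 4: low=(low[0]=0,low[1]=2,low[2]=?,low[3]=?,low[4]=1,low[5]=?,low[6]=2,low[7]=2); scc=(scc[0]=1,scc[1]=?,scc[2]=?,scc[3]=?,scc[4]=0,scc[5]=?,scc[6]=?,scc[7]=?)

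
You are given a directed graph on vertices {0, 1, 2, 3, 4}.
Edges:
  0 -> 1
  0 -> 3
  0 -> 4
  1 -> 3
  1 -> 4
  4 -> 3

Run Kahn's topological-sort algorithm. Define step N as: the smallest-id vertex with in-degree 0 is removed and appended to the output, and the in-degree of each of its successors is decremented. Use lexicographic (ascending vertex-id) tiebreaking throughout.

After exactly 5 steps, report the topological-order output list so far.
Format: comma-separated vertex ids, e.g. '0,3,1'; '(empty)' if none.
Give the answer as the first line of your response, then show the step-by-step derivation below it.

0,1,2,4,3

step 1: output 0; order=[0]; indeg=(0,0,0,2,1)
step 2: output 1; order=[0,1]; indeg=(0,0,0,1,0)
step 3: output 2; order=[0,1,2]; indeg=(0,0,0,1,0)
step 4: output 4; order=[0,1,2,4]; indeg=(0,0,0,0,0)
step 5: output 3; order=[0,1,2,4,3]; indeg=(0,0,0,0,0)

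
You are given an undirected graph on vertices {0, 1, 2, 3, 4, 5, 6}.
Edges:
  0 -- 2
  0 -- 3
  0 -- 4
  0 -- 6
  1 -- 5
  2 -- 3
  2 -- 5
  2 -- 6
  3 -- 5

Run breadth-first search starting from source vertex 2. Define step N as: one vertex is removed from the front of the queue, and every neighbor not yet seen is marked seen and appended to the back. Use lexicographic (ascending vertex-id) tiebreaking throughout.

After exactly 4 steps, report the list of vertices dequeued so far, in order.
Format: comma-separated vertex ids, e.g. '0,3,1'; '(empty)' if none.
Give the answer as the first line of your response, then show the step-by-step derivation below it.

2,0,3,5

step 1: dequeue 2; queue=[0,3,5,6]; order=2
step 2: dequeue 0; queue=[3,5,6,4]; order=2,0
step 3: dequeue 3; queue=[5,6,4]; order=2,0,3
step 4: dequeue 5; queue=[6,4,1]; order=2,0,3,5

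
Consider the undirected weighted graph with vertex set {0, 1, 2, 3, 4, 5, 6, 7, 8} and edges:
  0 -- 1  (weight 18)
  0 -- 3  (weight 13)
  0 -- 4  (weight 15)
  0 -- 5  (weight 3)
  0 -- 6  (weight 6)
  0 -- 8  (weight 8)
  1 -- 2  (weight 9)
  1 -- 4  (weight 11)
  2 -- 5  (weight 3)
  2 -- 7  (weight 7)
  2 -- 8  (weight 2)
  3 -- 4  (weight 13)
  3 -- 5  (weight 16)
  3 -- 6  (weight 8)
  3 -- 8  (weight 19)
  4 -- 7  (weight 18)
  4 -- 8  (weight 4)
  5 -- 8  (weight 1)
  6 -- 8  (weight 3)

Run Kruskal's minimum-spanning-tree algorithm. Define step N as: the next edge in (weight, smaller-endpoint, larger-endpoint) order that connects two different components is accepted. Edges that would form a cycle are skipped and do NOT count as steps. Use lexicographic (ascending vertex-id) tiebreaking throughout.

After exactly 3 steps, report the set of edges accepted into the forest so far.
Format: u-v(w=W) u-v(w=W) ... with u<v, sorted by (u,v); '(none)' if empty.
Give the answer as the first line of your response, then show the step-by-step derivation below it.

0-5(w=3) 2-8(w=2) 5-8(w=1)

step 1: add edge 5-8 (w=1); MST = {5-8(w=1)}
step 2: add edge 2-8 (w=2); MST = {2-8(w=2) 5-8(w=1)}
step 3: add edge 0-5 (w=3); MST = {0-5(w=3) 2-8(w=2) 5-8(w=1)}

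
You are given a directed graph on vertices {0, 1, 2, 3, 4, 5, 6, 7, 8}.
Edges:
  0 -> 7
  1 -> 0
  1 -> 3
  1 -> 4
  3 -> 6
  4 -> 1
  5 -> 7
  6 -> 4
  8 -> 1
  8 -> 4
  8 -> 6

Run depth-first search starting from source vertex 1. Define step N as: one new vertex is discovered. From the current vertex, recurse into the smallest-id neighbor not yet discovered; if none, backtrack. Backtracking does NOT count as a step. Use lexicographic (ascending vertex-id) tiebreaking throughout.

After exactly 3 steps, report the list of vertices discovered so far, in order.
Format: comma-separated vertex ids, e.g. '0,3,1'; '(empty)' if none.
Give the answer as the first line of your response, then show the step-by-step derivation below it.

1,0,7

step 1: discover 1; path=1; order=1
step 2: discover 0; path=1>0; order=1,0
step 3: discover 7; path=1>0>7; order=1,0,7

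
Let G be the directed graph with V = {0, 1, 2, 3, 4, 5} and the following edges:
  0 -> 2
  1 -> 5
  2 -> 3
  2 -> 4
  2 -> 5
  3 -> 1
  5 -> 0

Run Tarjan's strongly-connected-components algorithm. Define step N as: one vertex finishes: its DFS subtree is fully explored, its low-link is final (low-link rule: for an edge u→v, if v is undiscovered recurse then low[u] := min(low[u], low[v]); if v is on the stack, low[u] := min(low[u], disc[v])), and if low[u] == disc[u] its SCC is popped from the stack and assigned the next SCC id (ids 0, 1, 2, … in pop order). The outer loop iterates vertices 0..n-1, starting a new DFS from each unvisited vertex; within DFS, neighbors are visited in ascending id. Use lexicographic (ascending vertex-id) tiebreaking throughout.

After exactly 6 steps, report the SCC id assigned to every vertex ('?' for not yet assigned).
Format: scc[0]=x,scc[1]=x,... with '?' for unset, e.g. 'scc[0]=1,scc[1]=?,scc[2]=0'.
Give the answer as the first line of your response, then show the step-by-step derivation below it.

scc[0]=1,scc[1]=1,scc[2]=1,scc[3]=1,scc[4]=0,scc[5]=1

step 1: low=(low[0]=0,low[1]=3,low[2]=1,low[3]=2,low[4]=?,low[5]=0); scc=(scc[0]=?,scc[1]=?,scc[2]=?,scc[3]=?,scc[4]=?,scc[5]=?)
step 2: low=(low[0]=0,low[1]=0,low[2]=1,low[3]=2,low[4]=?,low[5]=0); scc=(scc[0]=?,scc[1]=?,scc[2]=?,scc[3]=?,scc[4]=?,scc[5]=?)
step 3: low=(low[0]=0,low[1]=0,low[2]=1,low[3]=0,low[4]=?,low[5]=0); scc=(scc[0]=?,scc[1]=?,scc[2]=?,scc[3]=?,scc[4]=?,scc[5]=?)
step 4: low=(low[0]=0,low[1]=0,low[2]=0,low[3]=0,low[4]=5,low[5]=0); scc=(scc[0]=?,scc[1]=?,scc[2]=?,scc[3]=?,scc[4]=0,scc[5]=?)
step 5: low=(low[0]=0,low[1]=0,low[2]=0,low[3]=0,low[4]=5,low[5]=0); scc=(scc[0]=?,scc[1]=?,scc[2]=?,scc[3]=?,scc[4]=0,scc[5]=?)
step 6: low=(low[0]=0,low[1]=0,low[2]=0,low[3]=0,low[4]=5,low[5]=0); scc=(scc[0]=1,scc[1]=1,scc[2]=1,scc[3]=1,scc[4]=0,scc[5]=1)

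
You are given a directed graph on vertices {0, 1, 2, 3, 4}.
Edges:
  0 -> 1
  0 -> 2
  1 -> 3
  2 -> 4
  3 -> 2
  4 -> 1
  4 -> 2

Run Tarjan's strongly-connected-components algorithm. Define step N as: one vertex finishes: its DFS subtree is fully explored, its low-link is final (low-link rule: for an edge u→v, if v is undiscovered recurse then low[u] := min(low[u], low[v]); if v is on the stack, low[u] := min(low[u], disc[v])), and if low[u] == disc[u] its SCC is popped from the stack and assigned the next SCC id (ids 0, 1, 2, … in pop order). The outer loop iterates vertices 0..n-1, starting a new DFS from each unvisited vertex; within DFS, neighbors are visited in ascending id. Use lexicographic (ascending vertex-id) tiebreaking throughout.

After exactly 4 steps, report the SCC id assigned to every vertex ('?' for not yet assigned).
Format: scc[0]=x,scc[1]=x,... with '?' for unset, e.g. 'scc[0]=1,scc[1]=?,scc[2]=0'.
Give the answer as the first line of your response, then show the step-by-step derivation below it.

scc[0]=?,scc[1]=0,scc[2]=0,scc[3]=0,scc[4]=0

step 1: low=(low[0]=0,low[1]=1,low[2]=3,low[3]=2,low[4]=1); scc=(scc[0]=?,scc[1]=?,scc[2]=?,scc[3]=?,scc[4]=?)
step 2: low=(low[0]=0,low[1]=1,low[2]=1,low[3]=2,low[4]=1); scc=(scc[0]=?,scc[1]=?,scc[2]=?,scc[3]=?,scc[4]=?)
step 3: low=(low[0]=0,low[1]=1,low[2]=1,low[3]=1,low[4]=1); scc=(scc[0]=?,scc[1]=?,scc[2]=?,scc[3]=?,scc[4]=?)
step 4: low=(low[0]=0,low[1]=1,low[2]=1,low[3]=1,low[4]=1); scc=(scc[0]=?,scc[1]=0,scc[2]=0,scc[3]=0,scc[4]=0)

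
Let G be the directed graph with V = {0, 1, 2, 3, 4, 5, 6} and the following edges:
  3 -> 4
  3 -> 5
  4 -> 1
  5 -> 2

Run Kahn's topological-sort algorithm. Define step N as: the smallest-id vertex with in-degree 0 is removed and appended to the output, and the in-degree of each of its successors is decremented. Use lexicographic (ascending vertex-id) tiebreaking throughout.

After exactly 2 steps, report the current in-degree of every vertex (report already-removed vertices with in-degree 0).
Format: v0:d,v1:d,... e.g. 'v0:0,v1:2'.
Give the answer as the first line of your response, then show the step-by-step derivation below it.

v0:0,v1:1,v2:1,v3:0,v4:0,v5:0,v6:0

step 1: output 0; order=[0]; indeg=(0,1,1,0,1,1,0)
step 2: output 3; order=[0,3]; indeg=(0,1,1,0,0,0,0)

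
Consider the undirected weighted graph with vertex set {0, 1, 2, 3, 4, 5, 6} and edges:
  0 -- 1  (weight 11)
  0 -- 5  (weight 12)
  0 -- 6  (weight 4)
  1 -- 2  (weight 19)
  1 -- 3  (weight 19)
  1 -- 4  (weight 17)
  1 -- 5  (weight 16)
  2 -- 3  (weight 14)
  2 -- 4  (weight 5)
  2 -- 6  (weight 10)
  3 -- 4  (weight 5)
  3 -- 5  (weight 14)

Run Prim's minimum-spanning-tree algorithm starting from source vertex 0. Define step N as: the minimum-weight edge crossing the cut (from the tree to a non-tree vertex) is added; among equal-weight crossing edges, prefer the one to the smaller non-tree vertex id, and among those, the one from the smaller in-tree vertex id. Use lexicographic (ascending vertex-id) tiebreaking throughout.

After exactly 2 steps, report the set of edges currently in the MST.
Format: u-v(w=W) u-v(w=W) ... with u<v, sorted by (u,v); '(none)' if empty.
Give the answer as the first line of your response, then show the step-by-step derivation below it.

0-6(w=4) 2-6(w=10)

step 1: add edge 0-6 (w=4); MST = {0-6(w=4)}
step 2: add edge 2-6 (w=10); MST = {0-6(w=4) 2-6(w=10)}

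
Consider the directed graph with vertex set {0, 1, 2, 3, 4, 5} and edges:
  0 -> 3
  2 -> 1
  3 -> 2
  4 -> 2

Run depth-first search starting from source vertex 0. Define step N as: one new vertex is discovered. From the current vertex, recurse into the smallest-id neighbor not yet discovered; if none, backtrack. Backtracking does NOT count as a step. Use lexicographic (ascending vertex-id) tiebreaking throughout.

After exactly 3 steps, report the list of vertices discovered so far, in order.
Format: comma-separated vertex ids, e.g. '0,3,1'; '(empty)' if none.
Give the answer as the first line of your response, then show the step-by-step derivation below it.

0,3,2

step 1: discover 0; path=0; order=0
step 2: discover 3; path=0>3; order=0,3
step 3: discover 2; path=0>3>2; order=0,3,2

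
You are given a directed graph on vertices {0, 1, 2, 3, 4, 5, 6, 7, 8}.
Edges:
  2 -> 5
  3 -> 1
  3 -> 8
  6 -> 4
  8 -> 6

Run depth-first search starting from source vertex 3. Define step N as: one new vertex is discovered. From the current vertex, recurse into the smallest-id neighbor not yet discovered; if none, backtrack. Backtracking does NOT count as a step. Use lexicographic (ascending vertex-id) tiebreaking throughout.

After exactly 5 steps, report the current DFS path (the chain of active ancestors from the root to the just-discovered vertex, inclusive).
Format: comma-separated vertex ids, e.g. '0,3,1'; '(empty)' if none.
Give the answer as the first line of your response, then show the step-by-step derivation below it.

3,8,6,4

step 1: discover 3; path=3; order=3
step 2: discover 1; path=3>1; order=3,1
step 3: discover 8; path=3>8; order=3,1,8
step 4: discover 6; path=3>8>6; order=3,1,8,6
step 5: discover 4; path=3>8>6>4; order=3,1,8,6,4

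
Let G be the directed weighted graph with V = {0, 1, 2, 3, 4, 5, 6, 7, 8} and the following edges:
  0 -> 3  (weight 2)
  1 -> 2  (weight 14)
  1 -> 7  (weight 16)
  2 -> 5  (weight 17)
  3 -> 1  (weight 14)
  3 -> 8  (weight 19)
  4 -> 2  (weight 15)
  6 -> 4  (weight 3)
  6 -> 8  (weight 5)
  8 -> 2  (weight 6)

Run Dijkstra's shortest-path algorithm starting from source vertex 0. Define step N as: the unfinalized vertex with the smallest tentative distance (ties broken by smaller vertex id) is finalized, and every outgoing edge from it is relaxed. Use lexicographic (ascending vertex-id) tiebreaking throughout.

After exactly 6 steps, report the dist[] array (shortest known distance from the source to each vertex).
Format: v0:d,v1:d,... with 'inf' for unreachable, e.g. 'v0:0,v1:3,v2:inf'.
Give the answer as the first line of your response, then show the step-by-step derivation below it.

v0:0,v1:16,v2:27,v3:2,v4:inf,v5:44,v6:inf,v7:32,v8:21

step 1: dist = v0:0,v1:inf,v2:inf,v3:2,v4:inf,v5:inf,v6:inf,v7:inf,v8:inf
step 2: dist = v0:0,v1:16,v2:inf,v3:2,v4:inf,v5:inf,v6:inf,v7:inf,v8:21
step 3: dist = v0:0,v1:16,v2:30,v3:2,v4:inf,v5:inf,v6:inf,v7:32,v8:21
step 4: dist = v0:0,v1:16,v2:27,v3:2,v4:inf,v5:inf,v6:inf,v7:32,v8:21
step 5: dist = v0:0,v1:16,v2:27,v3:2,v4:inf,v5:44,v6:inf,v7:32,v8:21
step 6: dist = v0:0,v1:16,v2:27,v3:2,v4:inf,v5:44,v6:inf,v7:32,v8:21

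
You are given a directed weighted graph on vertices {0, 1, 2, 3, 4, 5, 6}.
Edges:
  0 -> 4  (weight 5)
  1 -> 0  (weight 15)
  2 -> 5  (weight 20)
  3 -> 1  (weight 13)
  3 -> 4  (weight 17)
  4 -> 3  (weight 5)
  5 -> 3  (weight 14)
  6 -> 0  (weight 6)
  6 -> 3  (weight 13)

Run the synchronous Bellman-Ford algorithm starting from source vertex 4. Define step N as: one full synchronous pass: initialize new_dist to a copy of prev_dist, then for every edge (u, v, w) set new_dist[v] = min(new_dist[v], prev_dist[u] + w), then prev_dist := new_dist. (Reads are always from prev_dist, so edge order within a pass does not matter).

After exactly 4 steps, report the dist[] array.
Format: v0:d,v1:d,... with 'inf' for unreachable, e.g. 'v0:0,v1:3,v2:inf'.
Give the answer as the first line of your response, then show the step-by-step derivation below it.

v0:33,v1:18,v2:inf,v3:5,v4:0,v5:inf,v6:inf

step 1: dist = v0:inf,v1:inf,v2:inf,v3:5,v4:0,v5:inf,v6:inf
step 2: dist = v0:inf,v1:18,v2:inf,v3:5,v4:0,v5:inf,v6:inf
step 3: dist = v0:33,v1:18,v2:inf,v3:5,v4:0,v5:inf,v6:inf
step 4: dist = v0:33,v1:18,v2:inf,v3:5,v4:0,v5:inf,v6:inf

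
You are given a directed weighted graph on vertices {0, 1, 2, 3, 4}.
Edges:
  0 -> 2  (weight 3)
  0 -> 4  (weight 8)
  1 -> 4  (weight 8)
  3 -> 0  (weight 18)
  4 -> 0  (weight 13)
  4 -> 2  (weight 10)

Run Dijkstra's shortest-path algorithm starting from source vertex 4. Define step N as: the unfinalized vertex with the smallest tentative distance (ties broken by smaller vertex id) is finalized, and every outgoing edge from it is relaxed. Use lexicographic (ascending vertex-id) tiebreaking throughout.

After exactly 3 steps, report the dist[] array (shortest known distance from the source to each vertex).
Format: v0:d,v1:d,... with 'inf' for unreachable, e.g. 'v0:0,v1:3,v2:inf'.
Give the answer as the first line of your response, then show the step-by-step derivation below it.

v0:13,v1:inf,v2:10,v3:inf,v4:0

step 1: dist = v0:13,v1:inf,v2:10,v3:inf,v4:0
step 2: dist = v0:13,v1:inf,v2:10,v3:inf,v4:0
step 3: dist = v0:13,v1:inf,v2:10,v3:inf,v4:0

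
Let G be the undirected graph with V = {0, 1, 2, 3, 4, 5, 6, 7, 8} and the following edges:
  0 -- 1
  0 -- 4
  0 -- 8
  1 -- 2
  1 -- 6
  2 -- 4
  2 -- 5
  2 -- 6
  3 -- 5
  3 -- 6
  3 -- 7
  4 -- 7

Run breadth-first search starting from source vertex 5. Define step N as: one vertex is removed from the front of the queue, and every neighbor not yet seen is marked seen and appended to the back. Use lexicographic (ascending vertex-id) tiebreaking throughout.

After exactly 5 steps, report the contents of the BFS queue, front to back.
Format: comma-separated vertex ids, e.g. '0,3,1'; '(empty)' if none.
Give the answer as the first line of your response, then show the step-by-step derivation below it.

6,7,0

step 1: dequeue 5; queue=[2,3]; order=5
step 2: dequeue 2; queue=[3,1,4,6]; order=5,2
step 3: dequeue 3; queue=[1,4,6,7]; order=5,2,3
step 4: dequeue 1; queue=[4,6,7,0]; order=5,2,3,1
step 5: dequeue 4; queue=[6,7,0]; order=5,2,3,1,4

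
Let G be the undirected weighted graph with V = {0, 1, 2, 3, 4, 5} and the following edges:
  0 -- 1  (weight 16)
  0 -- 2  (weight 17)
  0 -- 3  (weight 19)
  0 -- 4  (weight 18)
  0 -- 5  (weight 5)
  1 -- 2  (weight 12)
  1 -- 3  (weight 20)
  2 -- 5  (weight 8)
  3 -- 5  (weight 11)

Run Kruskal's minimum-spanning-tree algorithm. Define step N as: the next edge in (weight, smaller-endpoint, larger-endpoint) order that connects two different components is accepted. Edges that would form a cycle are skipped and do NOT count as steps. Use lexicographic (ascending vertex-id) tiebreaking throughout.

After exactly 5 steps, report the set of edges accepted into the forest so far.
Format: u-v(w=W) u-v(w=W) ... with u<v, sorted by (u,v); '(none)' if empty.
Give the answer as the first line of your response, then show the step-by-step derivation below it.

0-4(w=18) 0-5(w=5) 1-2(w=12) 2-5(w=8) 3-5(w=11)

step 1: add edge 0-5 (w=5); MST = {0-5(w=5)}
step 2: add edge 2-5 (w=8); MST = {0-5(w=5) 2-5(w=8)}
step 3: add edge 3-5 (w=11); MST = {0-5(w=5) 2-5(w=8) 3-5(w=11)}
step 4: add edge 1-2 (w=12); MST = {0-5(w=5) 1-2(w=12) 2-5(w=8) 3-5(w=11)}
step 5: add edge 0-4 (w=18); MST = {0-4(w=18) 0-5(w=5) 1-2(w=12) 2-5(w=8) 3-5(w=11)}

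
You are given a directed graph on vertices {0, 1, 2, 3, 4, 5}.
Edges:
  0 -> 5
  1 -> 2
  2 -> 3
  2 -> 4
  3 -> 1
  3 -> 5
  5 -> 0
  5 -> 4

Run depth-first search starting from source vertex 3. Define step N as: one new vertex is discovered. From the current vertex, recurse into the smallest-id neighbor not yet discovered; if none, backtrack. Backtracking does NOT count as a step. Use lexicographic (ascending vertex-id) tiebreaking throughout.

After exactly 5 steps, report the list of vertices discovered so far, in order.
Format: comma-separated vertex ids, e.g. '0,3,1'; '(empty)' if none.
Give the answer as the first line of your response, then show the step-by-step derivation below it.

3,1,2,4,5

step 1: discover 3; path=3; order=3
step 2: discover 1; path=3>1; order=3,1
step 3: discover 2; path=3>1>2; order=3,1,2
step 4: discover 4; path=3>1>2>4; order=3,1,2,4
step 5: discover 5; path=3>5; order=3,1,2,4,5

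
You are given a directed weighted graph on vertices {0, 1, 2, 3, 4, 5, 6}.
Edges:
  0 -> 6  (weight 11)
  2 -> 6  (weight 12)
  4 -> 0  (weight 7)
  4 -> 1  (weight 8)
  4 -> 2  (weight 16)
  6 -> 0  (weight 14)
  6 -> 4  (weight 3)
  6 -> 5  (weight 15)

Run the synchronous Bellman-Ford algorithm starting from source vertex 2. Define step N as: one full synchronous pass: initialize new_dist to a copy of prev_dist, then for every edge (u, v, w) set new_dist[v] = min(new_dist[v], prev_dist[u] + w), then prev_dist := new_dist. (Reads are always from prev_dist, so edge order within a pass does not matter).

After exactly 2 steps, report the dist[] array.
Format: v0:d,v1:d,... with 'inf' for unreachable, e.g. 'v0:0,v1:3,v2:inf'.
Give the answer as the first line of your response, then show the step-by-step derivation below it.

v0:26,v1:inf,v2:0,v3:inf,v4:15,v5:27,v6:12

step 1: dist = v0:inf,v1:inf,v2:0,v3:inf,v4:inf,v5:inf,v6:12
step 2: dist = v0:26,v1:inf,v2:0,v3:inf,v4:15,v5:27,v6:12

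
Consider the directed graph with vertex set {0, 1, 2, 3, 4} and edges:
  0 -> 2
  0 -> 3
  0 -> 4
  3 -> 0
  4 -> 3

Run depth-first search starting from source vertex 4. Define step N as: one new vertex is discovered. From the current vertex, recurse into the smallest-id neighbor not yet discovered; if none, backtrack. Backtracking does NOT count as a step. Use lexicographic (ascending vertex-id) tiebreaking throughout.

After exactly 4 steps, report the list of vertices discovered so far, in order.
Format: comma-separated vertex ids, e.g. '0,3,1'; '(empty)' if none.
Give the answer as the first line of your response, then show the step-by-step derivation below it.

4,3,0,2

step 1: discover 4; path=4; order=4
step 2: discover 3; path=4>3; order=4,3
step 3: discover 0; path=4>3>0; order=4,3,0
step 4: discover 2; path=4>3>0>2; order=4,3,0,2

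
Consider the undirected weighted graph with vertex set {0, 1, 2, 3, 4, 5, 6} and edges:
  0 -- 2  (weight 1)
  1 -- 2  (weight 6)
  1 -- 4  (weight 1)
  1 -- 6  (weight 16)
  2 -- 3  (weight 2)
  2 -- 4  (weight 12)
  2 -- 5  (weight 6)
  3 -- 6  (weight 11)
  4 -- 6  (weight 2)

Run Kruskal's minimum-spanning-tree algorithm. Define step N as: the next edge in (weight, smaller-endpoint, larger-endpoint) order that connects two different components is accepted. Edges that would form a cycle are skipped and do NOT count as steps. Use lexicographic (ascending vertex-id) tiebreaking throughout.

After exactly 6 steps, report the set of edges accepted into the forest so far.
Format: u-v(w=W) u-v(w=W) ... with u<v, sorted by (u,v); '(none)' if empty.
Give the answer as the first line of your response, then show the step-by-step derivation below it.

0-2(w=1) 1-2(w=6) 1-4(w=1) 2-3(w=2) 2-5(w=6) 4-6(w=2)

step 1: add edge 0-2 (w=1); MST = {0-2(w=1)}
step 2: add edge 1-4 (w=1); MST = {0-2(w=1) 1-4(w=1)}
step 3: add edge 2-3 (w=2); MST = {0-2(w=1) 1-4(w=1) 2-3(w=2)}
step 4: add edge 4-6 (w=2); MST = {0-2(w=1) 1-4(w=1) 2-3(w=2) 4-6(w=2)}
step 5: add edge 1-2 (w=6); MST = {0-2(w=1) 1-2(w=6) 1-4(w=1) 2-3(w=2) 4-6(w=2)}
step 6: add edge 2-5 (w=6); MST = {0-2(w=1) 1-2(w=6) 1-4(w=1) 2-3(w=2) 2-5(w=6) 4-6(w=2)}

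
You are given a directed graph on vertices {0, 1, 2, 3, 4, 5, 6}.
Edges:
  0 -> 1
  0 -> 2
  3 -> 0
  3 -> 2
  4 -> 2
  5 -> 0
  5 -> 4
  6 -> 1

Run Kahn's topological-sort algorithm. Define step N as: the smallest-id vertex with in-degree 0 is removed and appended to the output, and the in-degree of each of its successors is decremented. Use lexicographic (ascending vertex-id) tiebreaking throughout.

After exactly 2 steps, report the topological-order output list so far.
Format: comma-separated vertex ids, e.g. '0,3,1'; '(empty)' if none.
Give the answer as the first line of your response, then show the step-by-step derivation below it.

3,5

step 1: output 3; order=[3]; indeg=(1,2,2,0,1,0,0)
step 2: output 5; order=[3,5]; indeg=(0,2,2,0,0,0,0)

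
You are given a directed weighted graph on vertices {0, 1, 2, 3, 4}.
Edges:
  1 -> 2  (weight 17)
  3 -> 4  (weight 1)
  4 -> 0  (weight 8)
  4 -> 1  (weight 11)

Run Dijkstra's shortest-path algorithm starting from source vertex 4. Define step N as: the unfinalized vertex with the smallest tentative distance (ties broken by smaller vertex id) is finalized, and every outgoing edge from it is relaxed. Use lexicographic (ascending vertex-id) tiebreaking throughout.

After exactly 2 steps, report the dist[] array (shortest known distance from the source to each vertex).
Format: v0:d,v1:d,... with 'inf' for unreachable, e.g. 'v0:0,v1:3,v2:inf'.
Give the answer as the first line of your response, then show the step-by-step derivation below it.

v0:8,v1:11,v2:inf,v3:inf,v4:0

step 1: dist = v0:8,v1:11,v2:inf,v3:inf,v4:0
step 2: dist = v0:8,v1:11,v2:inf,v3:inf,v4:0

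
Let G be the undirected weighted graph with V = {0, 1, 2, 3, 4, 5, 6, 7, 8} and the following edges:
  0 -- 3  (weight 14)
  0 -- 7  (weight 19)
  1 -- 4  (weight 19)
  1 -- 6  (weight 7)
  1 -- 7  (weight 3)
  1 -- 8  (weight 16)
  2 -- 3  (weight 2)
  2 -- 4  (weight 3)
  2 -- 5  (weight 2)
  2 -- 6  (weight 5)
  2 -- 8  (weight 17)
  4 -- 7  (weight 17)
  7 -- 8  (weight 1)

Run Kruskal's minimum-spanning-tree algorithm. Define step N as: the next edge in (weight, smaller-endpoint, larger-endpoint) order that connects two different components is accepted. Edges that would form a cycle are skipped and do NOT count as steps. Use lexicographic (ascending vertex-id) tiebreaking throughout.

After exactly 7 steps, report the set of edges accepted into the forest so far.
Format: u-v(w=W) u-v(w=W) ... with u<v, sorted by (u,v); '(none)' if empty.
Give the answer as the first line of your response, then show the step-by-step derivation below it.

1-6(w=7) 1-7(w=3) 2-3(w=2) 2-4(w=3) 2-5(w=2) 2-6(w=5) 7-8(w=1)

step 1: add edge 7-8 (w=1); MST = {7-8(w=1)}
step 2: add edge 2-3 (w=2); MST = {2-3(w=2) 7-8(w=1)}
step 3: add edge 2-5 (w=2); MST = {2-3(w=2) 2-5(w=2) 7-8(w=1)}
step 4: add edge 1-7 (w=3); MST = {1-7(w=3) 2-3(w=2) 2-5(w=2) 7-8(w=1)}
step 5: add edge 2-4 (w=3); MST = {1-7(w=3) 2-3(w=2) 2-4(w=3) 2-5(w=2) 7-8(w=1)}
step 6: add edge 2-6 (w=5); MST = {1-7(w=3) 2-3(w=2) 2-4(w=3) 2-5(w=2) 2-6(w=5) 7-8(w=1)}
step 7: add edge 1-6 (w=7); MST = {1-6(w=7) 1-7(w=3) 2-3(w=2) 2-4(w=3) 2-5(w=2) 2-6(w=5) 7-8(w=1)}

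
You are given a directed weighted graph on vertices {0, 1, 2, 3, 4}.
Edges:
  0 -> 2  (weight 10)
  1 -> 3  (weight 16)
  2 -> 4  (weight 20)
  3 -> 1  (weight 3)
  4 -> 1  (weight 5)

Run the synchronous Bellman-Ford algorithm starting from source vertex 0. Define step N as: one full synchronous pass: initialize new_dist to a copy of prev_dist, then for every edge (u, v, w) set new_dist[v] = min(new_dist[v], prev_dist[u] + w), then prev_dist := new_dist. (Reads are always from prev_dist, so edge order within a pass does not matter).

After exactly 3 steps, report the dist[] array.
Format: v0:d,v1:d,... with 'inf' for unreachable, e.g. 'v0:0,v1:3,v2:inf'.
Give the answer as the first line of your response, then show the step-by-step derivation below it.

v0:0,v1:35,v2:10,v3:inf,v4:30

step 1: dist = v0:0,v1:inf,v2:10,v3:inf,v4:inf
step 2: dist = v0:0,v1:inf,v2:10,v3:inf,v4:30
step 3: dist = v0:0,v1:35,v2:10,v3:inf,v4:30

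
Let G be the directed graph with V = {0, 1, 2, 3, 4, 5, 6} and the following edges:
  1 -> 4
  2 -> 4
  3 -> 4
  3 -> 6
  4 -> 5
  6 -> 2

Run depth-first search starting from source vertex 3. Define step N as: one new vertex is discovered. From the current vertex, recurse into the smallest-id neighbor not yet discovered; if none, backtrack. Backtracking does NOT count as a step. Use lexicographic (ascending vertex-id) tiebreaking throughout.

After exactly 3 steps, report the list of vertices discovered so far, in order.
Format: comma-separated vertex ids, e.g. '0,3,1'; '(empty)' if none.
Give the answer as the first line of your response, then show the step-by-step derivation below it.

3,4,5

step 1: discover 3; path=3; order=3
step 2: discover 4; path=3>4; order=3,4
step 3: discover 5; path=3>4>5; order=3,4,5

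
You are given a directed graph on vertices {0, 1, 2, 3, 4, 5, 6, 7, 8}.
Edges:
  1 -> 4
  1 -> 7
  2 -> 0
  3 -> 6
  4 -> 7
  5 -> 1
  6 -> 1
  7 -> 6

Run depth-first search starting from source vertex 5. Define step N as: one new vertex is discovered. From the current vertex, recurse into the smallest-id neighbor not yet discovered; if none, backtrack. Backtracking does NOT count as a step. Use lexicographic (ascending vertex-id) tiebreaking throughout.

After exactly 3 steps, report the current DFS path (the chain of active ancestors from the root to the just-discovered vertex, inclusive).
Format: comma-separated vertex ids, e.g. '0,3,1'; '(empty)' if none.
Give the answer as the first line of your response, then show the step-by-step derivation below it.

5,1,4

step 1: discover 5; path=5; order=5
step 2: discover 1; path=5>1; order=5,1
step 3: discover 4; path=5>1>4; order=5,1,4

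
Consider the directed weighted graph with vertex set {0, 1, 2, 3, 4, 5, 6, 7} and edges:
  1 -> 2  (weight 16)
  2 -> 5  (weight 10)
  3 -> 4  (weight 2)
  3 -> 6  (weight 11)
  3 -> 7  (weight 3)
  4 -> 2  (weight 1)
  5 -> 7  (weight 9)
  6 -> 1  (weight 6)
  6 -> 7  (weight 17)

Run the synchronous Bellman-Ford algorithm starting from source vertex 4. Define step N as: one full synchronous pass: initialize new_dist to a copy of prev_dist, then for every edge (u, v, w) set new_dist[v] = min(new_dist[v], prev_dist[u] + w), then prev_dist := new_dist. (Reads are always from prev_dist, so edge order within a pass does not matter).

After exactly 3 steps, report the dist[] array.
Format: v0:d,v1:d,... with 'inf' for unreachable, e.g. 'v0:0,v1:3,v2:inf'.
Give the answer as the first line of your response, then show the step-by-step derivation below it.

v0:inf,v1:inf,v2:1,v3:inf,v4:0,v5:11,v6:inf,v7:20

step 1: dist = v0:inf,v1:inf,v2:1,v3:inf,v4:0,v5:inf,v6:inf,v7:inf
step 2: dist = v0:inf,v1:inf,v2:1,v3:inf,v4:0,v5:11,v6:inf,v7:inf
step 3: dist = v0:inf,v1:inf,v2:1,v3:inf,v4:0,v5:11,v6:inf,v7:20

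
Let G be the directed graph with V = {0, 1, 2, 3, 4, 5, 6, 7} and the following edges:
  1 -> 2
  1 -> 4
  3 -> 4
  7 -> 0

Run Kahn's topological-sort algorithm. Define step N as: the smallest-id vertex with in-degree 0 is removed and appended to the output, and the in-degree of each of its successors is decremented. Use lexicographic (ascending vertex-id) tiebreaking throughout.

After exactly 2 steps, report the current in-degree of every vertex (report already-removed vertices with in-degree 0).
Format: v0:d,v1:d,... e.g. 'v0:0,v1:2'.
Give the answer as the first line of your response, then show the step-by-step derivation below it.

v0:1,v1:0,v2:0,v3:0,v4:1,v5:0,v6:0,v7:0

step 1: output 1; order=[1]; indeg=(1,0,0,0,1,0,0,0)
step 2: output 2; order=[1,2]; indeg=(1,0,0,0,1,0,0,0)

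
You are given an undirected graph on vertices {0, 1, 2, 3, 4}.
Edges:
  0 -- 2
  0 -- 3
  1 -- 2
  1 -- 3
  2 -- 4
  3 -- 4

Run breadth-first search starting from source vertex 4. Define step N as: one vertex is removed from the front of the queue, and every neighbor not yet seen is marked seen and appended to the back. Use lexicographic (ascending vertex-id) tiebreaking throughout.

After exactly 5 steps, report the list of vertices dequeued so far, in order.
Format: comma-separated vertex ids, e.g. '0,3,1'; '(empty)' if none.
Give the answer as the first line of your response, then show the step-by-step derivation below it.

4,2,3,0,1

step 1: dequeue 4; queue=[2,3]; order=4
step 2: dequeue 2; queue=[3,0,1]; order=4,2
step 3: dequeue 3; queue=[0,1]; order=4,2,3
step 4: dequeue 0; queue=[1]; order=4,2,3,0
step 5: dequeue 1; queue=[(empty)]; order=4,2,3,0,1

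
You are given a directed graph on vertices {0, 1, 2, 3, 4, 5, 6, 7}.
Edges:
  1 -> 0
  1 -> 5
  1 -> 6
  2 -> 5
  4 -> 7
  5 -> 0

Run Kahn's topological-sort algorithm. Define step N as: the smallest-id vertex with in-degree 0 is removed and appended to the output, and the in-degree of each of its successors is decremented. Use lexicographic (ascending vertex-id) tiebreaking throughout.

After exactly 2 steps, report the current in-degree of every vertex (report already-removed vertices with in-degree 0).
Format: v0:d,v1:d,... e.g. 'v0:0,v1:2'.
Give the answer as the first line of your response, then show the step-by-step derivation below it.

v0:1,v1:0,v2:0,v3:0,v4:0,v5:0,v6:0,v7:1

step 1: output 1; order=[1]; indeg=(1,0,0,0,0,1,0,1)
step 2: output 2; order=[1,2]; indeg=(1,0,0,0,0,0,0,1)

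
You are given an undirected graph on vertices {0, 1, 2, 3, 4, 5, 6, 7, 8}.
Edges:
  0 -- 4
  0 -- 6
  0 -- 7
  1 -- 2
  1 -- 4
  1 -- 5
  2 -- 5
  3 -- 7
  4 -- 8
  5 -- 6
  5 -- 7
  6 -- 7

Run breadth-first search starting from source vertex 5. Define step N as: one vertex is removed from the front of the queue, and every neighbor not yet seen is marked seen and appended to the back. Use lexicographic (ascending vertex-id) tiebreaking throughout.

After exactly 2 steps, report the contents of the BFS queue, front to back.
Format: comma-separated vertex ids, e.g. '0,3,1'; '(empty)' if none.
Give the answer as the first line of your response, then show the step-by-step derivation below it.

2,6,7,4

step 1: dequeue 5; queue=[1,2,6,7]; order=5
step 2: dequeue 1; queue=[2,6,7,4]; order=5,1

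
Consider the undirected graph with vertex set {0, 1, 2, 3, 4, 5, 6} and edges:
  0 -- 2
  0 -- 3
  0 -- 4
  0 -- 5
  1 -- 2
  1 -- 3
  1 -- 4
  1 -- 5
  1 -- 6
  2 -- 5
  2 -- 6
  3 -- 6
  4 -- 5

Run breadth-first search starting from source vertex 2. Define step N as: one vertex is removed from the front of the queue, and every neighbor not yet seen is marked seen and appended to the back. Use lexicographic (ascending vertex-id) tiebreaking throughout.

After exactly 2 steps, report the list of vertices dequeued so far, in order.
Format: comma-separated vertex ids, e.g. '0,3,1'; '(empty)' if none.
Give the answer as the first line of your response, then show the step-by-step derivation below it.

2,0

step 1: dequeue 2; queue=[0,1,5,6]; order=2
step 2: dequeue 0; queue=[1,5,6,3,4]; order=2,0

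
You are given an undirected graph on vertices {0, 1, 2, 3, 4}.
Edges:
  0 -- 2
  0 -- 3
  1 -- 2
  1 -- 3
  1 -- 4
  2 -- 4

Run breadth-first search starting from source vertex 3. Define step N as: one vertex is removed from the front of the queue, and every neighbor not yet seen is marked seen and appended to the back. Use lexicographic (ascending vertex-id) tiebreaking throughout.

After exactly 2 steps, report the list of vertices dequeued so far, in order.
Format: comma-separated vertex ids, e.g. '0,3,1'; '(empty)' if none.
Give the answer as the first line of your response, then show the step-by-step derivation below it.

3,0

step 1: dequeue 3; queue=[0,1]; order=3
step 2: dequeue 0; queue=[1,2]; order=3,0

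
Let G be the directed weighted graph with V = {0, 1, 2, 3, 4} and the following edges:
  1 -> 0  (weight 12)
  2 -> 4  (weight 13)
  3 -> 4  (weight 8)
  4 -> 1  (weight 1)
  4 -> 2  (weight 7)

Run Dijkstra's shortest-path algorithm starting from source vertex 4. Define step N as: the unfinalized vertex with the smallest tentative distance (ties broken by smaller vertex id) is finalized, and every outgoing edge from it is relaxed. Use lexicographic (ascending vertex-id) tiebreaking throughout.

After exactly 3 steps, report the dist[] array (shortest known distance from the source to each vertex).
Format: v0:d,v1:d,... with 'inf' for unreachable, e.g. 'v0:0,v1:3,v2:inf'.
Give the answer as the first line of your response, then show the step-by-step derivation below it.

v0:13,v1:1,v2:7,v3:inf,v4:0

step 1: dist = v0:inf,v1:1,v2:7,v3:inf,v4:0
step 2: dist = v0:13,v1:1,v2:7,v3:inf,v4:0
step 3: dist = v0:13,v1:1,v2:7,v3:inf,v4:0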